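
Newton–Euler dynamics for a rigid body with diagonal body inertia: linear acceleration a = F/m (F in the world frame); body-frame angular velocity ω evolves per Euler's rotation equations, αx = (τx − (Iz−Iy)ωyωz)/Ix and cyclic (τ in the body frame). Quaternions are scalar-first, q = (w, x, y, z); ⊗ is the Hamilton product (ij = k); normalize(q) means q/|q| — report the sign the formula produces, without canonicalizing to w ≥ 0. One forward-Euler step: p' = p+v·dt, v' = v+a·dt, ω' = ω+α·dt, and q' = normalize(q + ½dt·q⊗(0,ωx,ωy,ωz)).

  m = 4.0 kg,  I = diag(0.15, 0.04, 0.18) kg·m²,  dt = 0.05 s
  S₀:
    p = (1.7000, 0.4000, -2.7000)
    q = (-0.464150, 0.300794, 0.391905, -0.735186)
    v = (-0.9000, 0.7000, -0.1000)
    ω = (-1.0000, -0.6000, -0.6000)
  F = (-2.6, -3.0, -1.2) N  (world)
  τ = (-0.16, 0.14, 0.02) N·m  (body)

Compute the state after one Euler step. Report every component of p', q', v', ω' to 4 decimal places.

p' = (1.6550, 0.4350, -2.7050)
q' = (-0.4615, 0.2953, 0.4215, -0.7225)
v' = (-0.9325, 0.6625, -0.1150)
ω' = (-1.0701, -0.4025, -0.5761)

linear accel F/m = (-0.6500, -0.7500, -0.3000)
new position p' = (1.6550, 0.4350, -2.7050)
v + (F/m)dt = (-0.9325, 0.6625, -0.1150)
angular accel α = (-1.4027, 3.9500, 0.4778)
ω + α·dt = (-1.0701, -0.4025, -0.5761)
2q̇ = q⊗(0,ω) = (0.0948254, -0.2121046, 1.1941524, 0.4899186)
q' = normalize(q + ½dt·q⊗(0,ω)) = (-0.4615, 0.2953, 0.4215, -0.7225)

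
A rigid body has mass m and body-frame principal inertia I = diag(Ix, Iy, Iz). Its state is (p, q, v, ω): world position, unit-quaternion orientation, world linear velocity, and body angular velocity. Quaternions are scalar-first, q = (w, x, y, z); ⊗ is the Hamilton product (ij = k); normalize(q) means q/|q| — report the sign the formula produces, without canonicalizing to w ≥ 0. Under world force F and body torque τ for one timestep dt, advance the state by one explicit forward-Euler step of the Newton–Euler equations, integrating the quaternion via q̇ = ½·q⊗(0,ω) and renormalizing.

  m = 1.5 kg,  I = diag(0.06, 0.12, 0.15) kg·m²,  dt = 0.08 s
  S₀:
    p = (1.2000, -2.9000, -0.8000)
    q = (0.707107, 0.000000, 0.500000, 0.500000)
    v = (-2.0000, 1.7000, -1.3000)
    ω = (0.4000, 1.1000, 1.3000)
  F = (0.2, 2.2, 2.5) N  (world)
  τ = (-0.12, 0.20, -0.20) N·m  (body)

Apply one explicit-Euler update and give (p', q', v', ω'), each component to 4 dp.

a = (0.1333, 1.4667, 1.6667)
p + v·dt = (1.0400, -2.7640, -0.9040)
new velocity v' = (-1.9893, 1.8173, -1.1667)
ω×(Iω) gyroscopic = (0.0429, -0.0468, 0.0264)
(τ − ω×Iω)/I = (-2.7150, 2.0567, -1.5093)
ω + α·dt = (0.1828, 1.2645, 1.1793)
q⊗(0,ω) = (-1.2000000, 0.3828428, 0.9778177, 0.7192391)
updated quaternion q' = (0.6575, 0.0153, 0.5378, 0.5275)

p' = (1.0400, -2.7640, -0.9040)
q' = (0.6575, 0.0153, 0.5378, 0.5275)
v' = (-1.9893, 1.8173, -1.1667)
ω' = (0.1828, 1.2645, 1.1793)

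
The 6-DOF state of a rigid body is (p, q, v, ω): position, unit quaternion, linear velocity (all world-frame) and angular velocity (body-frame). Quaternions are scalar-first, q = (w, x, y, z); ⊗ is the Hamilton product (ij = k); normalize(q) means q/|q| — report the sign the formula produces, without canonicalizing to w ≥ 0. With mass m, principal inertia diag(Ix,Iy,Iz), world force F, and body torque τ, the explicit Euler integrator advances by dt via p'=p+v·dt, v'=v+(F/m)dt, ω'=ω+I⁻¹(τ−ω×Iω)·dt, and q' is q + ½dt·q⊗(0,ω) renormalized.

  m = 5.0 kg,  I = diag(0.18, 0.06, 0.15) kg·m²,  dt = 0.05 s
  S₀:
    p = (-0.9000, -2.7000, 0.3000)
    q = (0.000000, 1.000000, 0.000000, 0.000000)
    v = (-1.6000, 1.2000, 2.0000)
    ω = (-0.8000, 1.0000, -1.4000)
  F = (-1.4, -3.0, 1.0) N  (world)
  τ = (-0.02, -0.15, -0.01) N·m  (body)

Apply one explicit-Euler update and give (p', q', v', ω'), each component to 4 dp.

p' = (-0.9800, -2.6400, 0.4000)
q' = (0.0200, 0.9989, 0.0350, 0.0250)
v' = (-1.6140, 1.1700, 2.0100)
ω' = (-0.7706, 0.8470, -1.4353)

linear accel F/m = (-0.2800, -0.6000, 0.2000)
p' = p + v·dt = (-0.9800, -2.6400, 0.4000)
v' = v + a·dt = (-1.6140, 1.1700, 2.0100)
ω×(Iω) gyroscopic = (-0.1260, 0.0336, 0.0960)
(τ − ω×Iω)/I = (0.5889, -3.0600, -0.7067)
ω + α·dt = (-0.7706, 0.8470, -1.4353)
Hamilton product q⊗(0,ω) = (0.8000000, 0.0000000, 1.4000000, 1.0000000)
q' = normalize(q + ½dt·q⊗(0,ω)) = (0.0200, 0.9989, 0.0350, 0.0250)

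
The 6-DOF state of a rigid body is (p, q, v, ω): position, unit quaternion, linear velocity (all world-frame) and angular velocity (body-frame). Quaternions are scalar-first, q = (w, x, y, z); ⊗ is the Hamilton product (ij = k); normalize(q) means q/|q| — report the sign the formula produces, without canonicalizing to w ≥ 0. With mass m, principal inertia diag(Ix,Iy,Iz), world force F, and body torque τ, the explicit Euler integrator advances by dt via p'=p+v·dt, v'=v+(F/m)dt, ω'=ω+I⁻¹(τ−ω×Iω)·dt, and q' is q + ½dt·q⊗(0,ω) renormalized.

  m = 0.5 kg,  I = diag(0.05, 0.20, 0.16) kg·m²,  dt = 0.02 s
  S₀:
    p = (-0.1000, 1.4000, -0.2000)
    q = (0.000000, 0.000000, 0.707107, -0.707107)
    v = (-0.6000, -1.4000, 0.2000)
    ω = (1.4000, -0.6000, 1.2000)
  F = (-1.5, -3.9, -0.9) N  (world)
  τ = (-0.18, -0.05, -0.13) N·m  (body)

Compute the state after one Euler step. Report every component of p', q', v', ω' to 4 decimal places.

p' = p + v·dt = (-0.1120, 1.3720, -0.1960)
v' = v + a·dt = (-0.6600, -1.5560, 0.1640)
ω×(Iω) gyroscopic = (0.0288, -0.1848, -0.1260)
(τ − ω×Iω)/I = (-4.1760, 0.6740, -0.0250)
ω' = ω + α·dt = (1.3165, -0.5865, 1.1995)
2q̇ = q⊗(0,ω) = (1.2727926, 0.4242642, -0.9899498, -0.9899498)
updated quaternion q' = (0.0127, 0.0042, 0.6971, -0.7169)

p' = (-0.1120, 1.3720, -0.1960)
q' = (0.0127, 0.0042, 0.6971, -0.7169)
v' = (-0.6600, -1.5560, 0.1640)
ω' = (1.3165, -0.5865, 1.1995)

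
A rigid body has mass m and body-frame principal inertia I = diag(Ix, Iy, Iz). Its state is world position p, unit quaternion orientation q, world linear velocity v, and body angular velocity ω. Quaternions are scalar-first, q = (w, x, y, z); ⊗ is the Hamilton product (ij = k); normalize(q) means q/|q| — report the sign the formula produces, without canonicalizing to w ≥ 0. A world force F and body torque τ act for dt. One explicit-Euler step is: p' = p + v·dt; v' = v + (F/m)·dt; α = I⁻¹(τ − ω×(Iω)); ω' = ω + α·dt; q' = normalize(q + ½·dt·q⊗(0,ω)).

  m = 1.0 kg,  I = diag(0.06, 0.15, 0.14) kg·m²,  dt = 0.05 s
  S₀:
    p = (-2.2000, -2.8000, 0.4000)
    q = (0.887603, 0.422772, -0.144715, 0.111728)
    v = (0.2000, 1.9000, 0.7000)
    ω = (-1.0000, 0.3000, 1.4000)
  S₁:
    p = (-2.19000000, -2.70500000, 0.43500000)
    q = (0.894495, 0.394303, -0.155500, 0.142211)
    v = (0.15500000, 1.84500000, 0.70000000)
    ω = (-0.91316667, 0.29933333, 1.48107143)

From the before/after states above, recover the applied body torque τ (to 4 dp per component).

ω₁ − ω₀ = (0.08683333, -0.00066667, 0.08107143)
precession coupling = (-0.0042, 0.1120, -0.0270)
applied torque τ = (0.1000, 0.1100, 0.2000)

τ = (0.1000, 0.1100, 0.2000)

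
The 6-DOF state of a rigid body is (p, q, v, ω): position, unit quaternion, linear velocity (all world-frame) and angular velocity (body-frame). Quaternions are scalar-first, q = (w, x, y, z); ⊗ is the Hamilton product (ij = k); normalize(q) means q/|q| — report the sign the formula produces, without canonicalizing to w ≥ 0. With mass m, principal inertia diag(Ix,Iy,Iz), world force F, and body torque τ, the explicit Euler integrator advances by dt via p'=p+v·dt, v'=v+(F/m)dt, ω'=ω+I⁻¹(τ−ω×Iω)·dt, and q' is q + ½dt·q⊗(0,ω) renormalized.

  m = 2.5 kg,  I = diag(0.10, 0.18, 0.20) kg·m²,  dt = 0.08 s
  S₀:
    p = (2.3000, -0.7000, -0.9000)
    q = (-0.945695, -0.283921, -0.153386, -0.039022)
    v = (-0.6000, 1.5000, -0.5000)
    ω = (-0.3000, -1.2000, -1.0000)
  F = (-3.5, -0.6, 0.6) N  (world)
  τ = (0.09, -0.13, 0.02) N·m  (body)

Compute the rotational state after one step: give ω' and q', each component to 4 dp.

precession coupling ω×(Iω) = (0.0240, -0.0300, 0.0288)
α = I⁻¹(τ − ω×Iω) = (0.6600, -0.5556, -0.0440)
ω' = ω + α·dt = (-0.2472, -1.2444, -1.0035)
2q̇ = q⊗(0,ω) = (-0.3082615, 0.3902681, 0.8626196, 1.2403844)
q + ½dt·q⊗(0,ω), renormalized = (-0.9561, -0.2678, -0.1186, 0.0106)

ω' = (-0.2472, -1.2444, -1.0035)
q' = (-0.9561, -0.2678, -0.1186, 0.0106)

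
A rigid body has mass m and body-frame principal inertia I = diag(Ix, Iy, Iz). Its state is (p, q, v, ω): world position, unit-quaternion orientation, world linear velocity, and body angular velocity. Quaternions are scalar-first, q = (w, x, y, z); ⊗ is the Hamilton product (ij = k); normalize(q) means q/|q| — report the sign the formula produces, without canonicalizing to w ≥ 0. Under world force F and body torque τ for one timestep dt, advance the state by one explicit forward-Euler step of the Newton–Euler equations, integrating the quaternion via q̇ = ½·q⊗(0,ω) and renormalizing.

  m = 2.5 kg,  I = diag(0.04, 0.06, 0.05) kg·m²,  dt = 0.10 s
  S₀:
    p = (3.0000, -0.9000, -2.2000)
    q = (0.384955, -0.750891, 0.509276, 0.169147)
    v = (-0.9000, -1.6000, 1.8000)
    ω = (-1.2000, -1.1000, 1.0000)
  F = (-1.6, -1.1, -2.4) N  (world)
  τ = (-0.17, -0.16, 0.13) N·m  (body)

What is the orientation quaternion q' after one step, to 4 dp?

2q̇ = q⊗(0,ω) = (-0.5100126, 0.2333917, 0.1244641, 1.8220663)
q + ½dt·q⊗(0,ω), renormalized = (0.3578, -0.7359, 0.5132, 0.2591)

q' = (0.3578, -0.7359, 0.5132, 0.2591)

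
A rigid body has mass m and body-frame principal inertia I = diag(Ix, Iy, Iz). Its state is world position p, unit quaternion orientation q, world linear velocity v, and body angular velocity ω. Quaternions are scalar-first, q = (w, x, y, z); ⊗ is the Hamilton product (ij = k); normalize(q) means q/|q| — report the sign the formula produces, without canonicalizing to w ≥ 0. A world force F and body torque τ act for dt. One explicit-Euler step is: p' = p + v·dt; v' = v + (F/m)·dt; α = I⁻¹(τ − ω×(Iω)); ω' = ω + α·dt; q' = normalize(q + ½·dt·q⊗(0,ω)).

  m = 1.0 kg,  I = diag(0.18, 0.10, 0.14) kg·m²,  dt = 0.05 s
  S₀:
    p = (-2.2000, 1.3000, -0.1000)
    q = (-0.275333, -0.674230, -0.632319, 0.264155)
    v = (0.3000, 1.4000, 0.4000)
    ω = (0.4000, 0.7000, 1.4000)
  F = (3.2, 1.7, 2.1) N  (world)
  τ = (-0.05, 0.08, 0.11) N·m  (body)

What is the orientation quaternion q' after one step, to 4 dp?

q' = (-0.2666, -0.7032, -0.6104, 0.2488)

2q̇ = q⊗(0,ω) = (0.3424983, -1.1802883, 0.8568509, -0.6044996)
q' = normalize(q + ½dt·q⊗(0,ω)) = (-0.2666, -0.7032, -0.6104, 0.2488)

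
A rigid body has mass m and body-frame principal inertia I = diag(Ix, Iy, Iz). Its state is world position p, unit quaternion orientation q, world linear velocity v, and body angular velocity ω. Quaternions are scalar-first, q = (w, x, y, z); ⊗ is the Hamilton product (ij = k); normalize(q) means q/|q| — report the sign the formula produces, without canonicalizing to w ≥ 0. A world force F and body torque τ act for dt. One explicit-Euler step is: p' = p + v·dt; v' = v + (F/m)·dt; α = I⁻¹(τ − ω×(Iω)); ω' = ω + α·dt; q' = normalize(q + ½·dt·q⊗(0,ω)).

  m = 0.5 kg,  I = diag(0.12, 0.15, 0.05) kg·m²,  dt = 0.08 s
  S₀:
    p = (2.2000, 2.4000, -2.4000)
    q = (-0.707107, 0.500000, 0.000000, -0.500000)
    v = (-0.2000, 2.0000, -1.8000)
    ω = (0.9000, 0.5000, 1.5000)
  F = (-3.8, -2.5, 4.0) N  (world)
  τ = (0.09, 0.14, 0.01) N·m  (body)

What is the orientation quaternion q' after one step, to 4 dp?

q⊗(0,ω) = (0.3000000, -0.3863963, -1.5535535, -0.8106605)
updated quaternion q' = (-0.6933, 0.4833, -0.0620, -0.5310)

q' = (-0.6933, 0.4833, -0.0620, -0.5310)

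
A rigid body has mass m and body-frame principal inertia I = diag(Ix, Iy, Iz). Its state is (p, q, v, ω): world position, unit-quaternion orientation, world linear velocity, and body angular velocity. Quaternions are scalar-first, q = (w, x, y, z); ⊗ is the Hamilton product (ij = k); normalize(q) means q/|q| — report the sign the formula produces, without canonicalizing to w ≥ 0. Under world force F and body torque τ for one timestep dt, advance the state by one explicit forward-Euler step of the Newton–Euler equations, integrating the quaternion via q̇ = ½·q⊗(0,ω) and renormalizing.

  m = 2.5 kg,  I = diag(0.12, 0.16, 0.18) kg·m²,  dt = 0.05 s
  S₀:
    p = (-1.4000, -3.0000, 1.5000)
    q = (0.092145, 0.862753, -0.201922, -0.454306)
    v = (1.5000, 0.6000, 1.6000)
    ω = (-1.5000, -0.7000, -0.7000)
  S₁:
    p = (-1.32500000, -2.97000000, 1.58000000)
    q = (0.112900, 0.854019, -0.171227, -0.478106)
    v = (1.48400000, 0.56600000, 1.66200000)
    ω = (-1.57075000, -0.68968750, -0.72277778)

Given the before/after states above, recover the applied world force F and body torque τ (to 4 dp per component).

F = (-0.8000, -1.7000, 3.1000)
τ = (-0.1600, -0.0300, -0.0400)

Δv = v₁−v₀ = (-0.01600000, -0.03400000, 0.06200000)
m·(v₁−v₀)/dt = (-0.8000, -1.7000, 3.1000)
rate change Δω = (-0.07075000, 0.01031250, -0.02277778)
precession coupling = (0.0098, -0.0630, 0.0420)
I·α + gyro = (-0.1600, -0.0300, -0.0400)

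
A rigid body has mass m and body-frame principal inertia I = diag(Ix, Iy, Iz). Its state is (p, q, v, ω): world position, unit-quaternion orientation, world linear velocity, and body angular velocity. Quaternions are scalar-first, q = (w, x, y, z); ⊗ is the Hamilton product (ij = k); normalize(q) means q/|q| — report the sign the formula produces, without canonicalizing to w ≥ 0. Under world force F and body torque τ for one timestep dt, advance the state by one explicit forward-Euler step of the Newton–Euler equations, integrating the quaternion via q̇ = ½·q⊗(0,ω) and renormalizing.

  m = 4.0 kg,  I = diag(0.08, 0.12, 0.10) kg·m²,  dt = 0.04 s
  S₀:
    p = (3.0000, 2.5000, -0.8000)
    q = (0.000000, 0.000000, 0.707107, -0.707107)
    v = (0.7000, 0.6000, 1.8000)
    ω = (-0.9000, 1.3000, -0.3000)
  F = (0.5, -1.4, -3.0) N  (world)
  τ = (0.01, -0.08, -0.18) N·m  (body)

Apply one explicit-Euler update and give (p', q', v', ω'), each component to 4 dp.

(τ − ω×Iω)/I = (0.0275, -0.6217, -1.3320)
ω + α·dt = (-0.8989, 1.2751, -0.3533)
q⊗(0,ω) = (-1.1313712, 0.7071070, 0.6363963, 0.6363963)
q + ½dt·q⊗(0,ω), renormalized = (-0.0226, 0.0141, 0.7195, -0.6940)
p + v·dt = (3.0280, 2.5240, -0.7280)
new velocity v' = (0.7050, 0.5860, 1.7700)

p' = (3.0280, 2.5240, -0.7280)
q' = (-0.0226, 0.0141, 0.7195, -0.6940)
v' = (0.7050, 0.5860, 1.7700)
ω' = (-0.8989, 1.2751, -0.3533)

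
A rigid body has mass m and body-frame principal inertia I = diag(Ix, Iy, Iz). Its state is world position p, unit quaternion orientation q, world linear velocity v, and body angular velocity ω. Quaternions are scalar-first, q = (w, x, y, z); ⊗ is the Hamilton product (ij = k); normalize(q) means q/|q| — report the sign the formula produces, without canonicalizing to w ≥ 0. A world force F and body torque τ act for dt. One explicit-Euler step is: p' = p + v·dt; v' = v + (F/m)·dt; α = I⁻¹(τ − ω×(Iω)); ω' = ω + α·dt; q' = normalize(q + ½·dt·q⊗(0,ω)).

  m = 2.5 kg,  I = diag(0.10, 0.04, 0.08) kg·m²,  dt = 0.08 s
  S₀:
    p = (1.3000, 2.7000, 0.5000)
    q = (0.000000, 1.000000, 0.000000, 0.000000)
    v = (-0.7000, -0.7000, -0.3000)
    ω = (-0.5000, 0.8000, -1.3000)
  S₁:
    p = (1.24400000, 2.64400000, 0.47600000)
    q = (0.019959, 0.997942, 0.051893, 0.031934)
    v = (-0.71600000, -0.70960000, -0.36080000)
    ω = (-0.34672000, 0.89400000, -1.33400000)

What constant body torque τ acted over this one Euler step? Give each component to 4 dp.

rate change Δω = (0.15328000, 0.09400000, -0.03400000)
ω₀×(Iω₀) = (-0.0416, 0.0130, 0.0240)
applied torque τ = (0.1500, 0.0600, -0.0100)

τ = (0.1500, 0.0600, -0.0100)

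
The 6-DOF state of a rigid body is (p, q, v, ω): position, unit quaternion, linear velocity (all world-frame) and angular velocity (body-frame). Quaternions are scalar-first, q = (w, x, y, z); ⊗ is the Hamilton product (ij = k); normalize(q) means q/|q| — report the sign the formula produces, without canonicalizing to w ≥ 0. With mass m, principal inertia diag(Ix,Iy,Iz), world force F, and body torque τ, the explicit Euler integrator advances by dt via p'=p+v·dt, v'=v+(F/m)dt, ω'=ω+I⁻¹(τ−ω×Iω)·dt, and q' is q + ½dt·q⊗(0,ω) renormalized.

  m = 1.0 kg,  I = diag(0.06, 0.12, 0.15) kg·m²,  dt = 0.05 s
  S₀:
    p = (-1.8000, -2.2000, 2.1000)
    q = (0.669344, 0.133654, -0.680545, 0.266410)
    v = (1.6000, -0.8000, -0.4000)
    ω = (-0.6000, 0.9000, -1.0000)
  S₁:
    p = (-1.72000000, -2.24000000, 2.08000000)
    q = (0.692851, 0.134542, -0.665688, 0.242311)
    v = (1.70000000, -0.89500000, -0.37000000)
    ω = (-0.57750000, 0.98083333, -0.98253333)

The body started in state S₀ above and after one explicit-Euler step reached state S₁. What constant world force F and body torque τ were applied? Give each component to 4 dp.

rate change Δω = (0.02250000, 0.08083333, 0.01746667)
precession coupling = (-0.0270, -0.0540, -0.0324)
I·α + gyro = (0.0000, 0.1400, 0.0200)
v₁ − v₀ = (0.10000000, -0.09500000, 0.03000000)
applied force F = (2.0000, -1.9000, 0.6000)

F = (2.0000, -1.9000, 0.6000)
τ = (0.0000, 0.1400, 0.0200)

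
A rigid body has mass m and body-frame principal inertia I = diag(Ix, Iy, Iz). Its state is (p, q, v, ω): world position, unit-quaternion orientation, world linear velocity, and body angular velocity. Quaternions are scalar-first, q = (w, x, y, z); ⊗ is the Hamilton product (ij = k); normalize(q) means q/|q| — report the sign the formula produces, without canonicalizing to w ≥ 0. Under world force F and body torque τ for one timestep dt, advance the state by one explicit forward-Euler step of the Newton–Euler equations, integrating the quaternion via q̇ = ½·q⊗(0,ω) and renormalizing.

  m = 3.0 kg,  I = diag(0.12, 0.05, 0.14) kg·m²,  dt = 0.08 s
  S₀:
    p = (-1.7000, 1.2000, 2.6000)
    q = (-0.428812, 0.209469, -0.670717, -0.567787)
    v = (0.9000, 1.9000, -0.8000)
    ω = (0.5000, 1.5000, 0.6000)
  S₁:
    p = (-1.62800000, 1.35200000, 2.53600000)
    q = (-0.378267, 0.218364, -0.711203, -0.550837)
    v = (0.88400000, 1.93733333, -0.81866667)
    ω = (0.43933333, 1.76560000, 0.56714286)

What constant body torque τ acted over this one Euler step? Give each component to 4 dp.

ω₁ − ω₀ = (-0.06066667, 0.26560000, -0.03285714)
I·α + gyro = (-0.0100, 0.1600, -0.1100)

τ = (-0.0100, 0.1600, -0.1100)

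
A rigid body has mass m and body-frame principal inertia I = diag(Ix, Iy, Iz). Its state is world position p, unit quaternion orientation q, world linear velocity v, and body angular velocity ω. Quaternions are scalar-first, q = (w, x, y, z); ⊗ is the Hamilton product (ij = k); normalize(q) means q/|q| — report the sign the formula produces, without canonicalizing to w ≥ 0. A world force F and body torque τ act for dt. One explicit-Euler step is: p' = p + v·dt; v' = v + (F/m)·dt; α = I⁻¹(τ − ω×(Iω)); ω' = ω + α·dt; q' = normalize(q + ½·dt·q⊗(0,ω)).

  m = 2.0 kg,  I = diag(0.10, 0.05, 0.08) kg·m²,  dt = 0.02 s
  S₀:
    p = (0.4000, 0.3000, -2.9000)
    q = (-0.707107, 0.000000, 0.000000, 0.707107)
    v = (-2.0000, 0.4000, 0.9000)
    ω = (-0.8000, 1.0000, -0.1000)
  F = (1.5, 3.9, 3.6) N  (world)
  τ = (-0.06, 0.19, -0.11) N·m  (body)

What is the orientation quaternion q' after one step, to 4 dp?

q' = (-0.7063, -0.0014, -0.0127, 0.7078)

q⊗(0,ω) = (0.0707107, -0.1414214, -1.2727926, 0.0707107)
updated quaternion q' = (-0.7063, -0.0014, -0.0127, 0.7078)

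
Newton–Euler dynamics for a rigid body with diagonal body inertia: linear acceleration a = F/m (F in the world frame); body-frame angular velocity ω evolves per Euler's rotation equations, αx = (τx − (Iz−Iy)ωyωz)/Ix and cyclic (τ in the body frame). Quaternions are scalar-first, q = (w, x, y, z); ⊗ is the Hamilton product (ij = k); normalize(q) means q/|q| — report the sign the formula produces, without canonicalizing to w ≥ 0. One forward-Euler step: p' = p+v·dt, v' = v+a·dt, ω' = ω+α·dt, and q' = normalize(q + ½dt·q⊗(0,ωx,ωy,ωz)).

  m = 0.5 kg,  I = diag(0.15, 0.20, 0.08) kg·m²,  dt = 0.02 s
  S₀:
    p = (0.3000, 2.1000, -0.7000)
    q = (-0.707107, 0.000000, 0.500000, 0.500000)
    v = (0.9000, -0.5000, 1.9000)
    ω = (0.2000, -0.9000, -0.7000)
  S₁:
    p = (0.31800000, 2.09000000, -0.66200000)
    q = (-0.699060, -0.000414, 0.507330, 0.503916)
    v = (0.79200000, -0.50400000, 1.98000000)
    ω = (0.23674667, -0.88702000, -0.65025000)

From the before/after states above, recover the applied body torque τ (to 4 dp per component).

τ = (0.2000, 0.1200, 0.1900)

rate change Δω = (0.03674667, 0.01298000, 0.04975000)
precession coupling = (-0.0756, -0.0098, -0.0090)
τ = I·(Δω/dt) + ω₀×(Iω₀) = (0.2000, 0.1200, 0.1900)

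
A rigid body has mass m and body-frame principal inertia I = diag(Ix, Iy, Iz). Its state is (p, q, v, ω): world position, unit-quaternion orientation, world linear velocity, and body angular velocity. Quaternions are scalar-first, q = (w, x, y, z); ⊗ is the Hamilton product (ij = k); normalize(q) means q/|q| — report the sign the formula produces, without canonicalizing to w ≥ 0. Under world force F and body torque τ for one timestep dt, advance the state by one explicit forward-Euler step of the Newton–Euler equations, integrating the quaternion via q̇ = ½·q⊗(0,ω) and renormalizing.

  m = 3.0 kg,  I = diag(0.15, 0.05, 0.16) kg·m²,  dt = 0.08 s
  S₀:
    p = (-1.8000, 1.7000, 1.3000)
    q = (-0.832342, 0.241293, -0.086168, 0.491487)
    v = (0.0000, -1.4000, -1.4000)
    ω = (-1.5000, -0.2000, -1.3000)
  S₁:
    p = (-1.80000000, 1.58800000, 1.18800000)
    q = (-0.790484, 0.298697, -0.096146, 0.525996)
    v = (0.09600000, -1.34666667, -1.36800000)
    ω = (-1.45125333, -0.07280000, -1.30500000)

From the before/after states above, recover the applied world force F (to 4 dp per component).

velocity change Δv = (0.09600000, 0.05333333, 0.03200000)
F = m·Δv/dt = (3.6000, 2.0000, 1.2000)

F = (3.6000, 2.0000, 1.2000)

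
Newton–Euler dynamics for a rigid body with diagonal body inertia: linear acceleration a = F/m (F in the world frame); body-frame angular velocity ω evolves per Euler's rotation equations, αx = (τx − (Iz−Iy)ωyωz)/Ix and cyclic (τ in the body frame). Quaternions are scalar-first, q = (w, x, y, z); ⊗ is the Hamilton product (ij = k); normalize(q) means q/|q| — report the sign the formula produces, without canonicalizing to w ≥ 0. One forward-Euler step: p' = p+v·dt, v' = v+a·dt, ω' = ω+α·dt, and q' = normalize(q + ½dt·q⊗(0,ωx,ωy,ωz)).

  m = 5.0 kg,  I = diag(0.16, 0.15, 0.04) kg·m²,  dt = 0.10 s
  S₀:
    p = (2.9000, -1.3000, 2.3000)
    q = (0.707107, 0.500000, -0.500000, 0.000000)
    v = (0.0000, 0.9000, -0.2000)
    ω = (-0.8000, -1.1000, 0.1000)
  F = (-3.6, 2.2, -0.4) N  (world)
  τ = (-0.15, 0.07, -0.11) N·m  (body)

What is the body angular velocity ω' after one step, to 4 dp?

gyro term ω×Iω = (0.0121, -0.0096, -0.0088)
(τ − ω×Iω)/I = (-1.0131, 0.5307, -2.5300)
ω' = ω + α·dt = (-0.9013, -1.0469, -0.1530)

ω' = (-0.9013, -1.0469, -0.1530)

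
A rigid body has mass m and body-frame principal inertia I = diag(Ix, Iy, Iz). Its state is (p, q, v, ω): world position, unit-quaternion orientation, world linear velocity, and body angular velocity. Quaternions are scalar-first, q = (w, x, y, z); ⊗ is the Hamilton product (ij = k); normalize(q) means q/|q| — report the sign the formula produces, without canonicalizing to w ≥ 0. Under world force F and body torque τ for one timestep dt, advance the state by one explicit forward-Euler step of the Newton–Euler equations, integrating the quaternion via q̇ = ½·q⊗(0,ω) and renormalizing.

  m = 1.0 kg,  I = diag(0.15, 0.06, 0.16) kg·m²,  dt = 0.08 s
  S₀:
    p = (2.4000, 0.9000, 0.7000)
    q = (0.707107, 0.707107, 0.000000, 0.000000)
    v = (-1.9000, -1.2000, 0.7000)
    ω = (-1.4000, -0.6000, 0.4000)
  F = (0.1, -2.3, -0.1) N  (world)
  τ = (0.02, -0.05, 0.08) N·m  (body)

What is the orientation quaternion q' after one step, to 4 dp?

q⊗(0,ω) = (0.9899498, -0.9899498, -0.7071070, -0.1414214)
q + ½dt·q⊗(0,ω), renormalized = (0.7452, 0.6662, -0.0282, -0.0056)

q' = (0.7452, 0.6662, -0.0282, -0.0056)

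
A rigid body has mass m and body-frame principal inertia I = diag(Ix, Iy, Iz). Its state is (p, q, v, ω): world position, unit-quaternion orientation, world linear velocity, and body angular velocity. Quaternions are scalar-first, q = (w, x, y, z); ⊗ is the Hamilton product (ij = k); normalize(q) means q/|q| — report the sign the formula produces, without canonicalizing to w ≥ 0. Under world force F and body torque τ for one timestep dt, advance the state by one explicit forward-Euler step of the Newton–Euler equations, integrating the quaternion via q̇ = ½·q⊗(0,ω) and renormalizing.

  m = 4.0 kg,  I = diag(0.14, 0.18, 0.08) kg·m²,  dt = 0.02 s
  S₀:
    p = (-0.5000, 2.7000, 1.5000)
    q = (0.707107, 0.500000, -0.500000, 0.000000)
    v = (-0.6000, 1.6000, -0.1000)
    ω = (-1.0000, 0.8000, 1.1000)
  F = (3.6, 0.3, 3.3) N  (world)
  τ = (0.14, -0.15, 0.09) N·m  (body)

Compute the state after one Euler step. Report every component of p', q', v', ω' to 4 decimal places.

p' = (-0.5120, 2.7320, 1.4980)
q' = (0.7160, 0.4874, -0.4998, 0.0068)
v' = (-0.5820, 1.6015, -0.0835)
ω' = (-0.9674, 0.7907, 1.1305)

precession coupling ω×(Iω) = (-0.0880, -0.0660, -0.0320)
angular accel α = (1.6286, -0.4667, 1.5250)
ω' = ω + α·dt = (-0.9674, 0.7907, 1.1305)
2q̇ = q⊗(0,ω) = (0.9000000, -1.2571070, 0.0156856, 0.6778177)
q' = normalize(q + ½dt·q⊗(0,ω)) = (0.7160, 0.4874, -0.4998, 0.0068)
a = (0.9000, 0.0750, 0.8250)
p' = p + v·dt = (-0.5120, 2.7320, 1.4980)
v' = v + a·dt = (-0.5820, 1.6015, -0.0835)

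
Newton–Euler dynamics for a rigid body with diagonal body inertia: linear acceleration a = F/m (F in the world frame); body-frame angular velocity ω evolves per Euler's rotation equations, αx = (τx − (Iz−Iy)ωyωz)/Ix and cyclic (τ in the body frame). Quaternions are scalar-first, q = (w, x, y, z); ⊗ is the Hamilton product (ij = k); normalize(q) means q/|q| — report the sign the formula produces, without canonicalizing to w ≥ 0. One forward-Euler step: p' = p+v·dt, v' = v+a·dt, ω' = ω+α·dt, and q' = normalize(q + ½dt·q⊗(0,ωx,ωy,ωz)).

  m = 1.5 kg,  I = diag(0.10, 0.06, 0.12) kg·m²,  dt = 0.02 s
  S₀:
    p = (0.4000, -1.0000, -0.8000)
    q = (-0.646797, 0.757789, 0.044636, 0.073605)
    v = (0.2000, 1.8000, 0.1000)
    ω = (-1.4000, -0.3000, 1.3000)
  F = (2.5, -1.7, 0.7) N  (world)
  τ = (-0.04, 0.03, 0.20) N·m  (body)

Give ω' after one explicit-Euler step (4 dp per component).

ω' = (-1.4033, -0.3021, 1.3361)

α = I⁻¹(τ − ω×Iω) = (-0.1660, -0.1067, 1.8067)
ω + α·dt = (-1.4033, -0.3021, 1.3361)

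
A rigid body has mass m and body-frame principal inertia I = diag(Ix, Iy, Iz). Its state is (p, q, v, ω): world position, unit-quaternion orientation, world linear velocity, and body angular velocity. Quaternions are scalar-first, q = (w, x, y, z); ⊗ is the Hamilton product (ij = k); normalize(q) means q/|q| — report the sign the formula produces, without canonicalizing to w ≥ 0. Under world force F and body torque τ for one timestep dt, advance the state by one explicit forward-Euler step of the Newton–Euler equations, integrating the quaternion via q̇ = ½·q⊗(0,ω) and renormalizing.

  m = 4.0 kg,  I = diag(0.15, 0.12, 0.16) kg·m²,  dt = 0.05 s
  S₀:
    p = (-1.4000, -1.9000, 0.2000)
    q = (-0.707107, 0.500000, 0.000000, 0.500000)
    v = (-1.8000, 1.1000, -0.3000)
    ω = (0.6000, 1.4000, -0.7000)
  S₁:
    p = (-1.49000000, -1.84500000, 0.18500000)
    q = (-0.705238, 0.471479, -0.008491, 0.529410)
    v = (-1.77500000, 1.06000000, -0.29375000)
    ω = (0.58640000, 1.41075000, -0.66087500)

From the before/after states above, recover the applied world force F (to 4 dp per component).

F = (2.0000, -3.2000, 0.5000)

v₁ − v₀ = (0.02500000, -0.04000000, 0.00625000)
F = m·Δv/dt = (2.0000, -3.2000, 0.5000)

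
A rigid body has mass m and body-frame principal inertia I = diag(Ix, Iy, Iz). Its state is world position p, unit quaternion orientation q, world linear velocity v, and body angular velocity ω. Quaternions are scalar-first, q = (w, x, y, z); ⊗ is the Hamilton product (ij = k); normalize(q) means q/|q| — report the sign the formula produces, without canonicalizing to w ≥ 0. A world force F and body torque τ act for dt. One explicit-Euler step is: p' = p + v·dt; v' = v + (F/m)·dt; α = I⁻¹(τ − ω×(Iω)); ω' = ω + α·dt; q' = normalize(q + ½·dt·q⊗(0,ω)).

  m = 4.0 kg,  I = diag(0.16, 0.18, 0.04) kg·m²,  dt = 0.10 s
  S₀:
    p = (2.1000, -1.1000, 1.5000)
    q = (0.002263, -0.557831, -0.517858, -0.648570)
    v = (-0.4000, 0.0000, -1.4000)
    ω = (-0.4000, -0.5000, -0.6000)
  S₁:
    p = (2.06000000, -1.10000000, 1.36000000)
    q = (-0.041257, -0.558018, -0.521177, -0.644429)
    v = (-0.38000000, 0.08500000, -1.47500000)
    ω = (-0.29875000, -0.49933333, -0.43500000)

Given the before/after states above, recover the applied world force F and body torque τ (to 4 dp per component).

Δω = ω₁−ω₀ = (0.10125000, 0.00066667, 0.16500000)
precession coupling = (-0.0420, 0.0288, 0.0040)
τ = I·(Δω/dt) + ω₀×(Iω₀) = (0.1200, 0.0300, 0.0700)
Δv = v₁−v₀ = (0.02000000, 0.08500000, -0.07500000)
m·(v₁−v₀)/dt = (0.8000, 3.4000, -3.0000)

F = (0.8000, 3.4000, -3.0000)
τ = (0.1200, 0.0300, 0.0700)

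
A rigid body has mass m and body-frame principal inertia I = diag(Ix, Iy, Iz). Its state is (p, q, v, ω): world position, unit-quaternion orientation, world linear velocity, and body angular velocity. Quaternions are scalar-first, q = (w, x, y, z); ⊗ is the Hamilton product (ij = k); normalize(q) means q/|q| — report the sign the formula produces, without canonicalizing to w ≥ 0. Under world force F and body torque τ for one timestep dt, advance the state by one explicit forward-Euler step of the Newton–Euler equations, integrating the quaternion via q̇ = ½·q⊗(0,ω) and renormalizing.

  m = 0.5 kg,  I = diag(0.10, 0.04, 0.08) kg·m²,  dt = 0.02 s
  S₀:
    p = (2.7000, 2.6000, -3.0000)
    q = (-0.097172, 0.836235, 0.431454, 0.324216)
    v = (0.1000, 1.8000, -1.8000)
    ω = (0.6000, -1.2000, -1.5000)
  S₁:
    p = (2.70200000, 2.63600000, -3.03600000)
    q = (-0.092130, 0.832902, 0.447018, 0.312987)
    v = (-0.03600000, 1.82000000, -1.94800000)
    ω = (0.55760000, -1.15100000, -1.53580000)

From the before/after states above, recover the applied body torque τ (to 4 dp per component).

τ = (-0.1400, 0.0800, -0.1000)

rate change Δω = (-0.04240000, 0.04900000, -0.03580000)
applied torque τ = (-0.1400, 0.0800, -0.1000)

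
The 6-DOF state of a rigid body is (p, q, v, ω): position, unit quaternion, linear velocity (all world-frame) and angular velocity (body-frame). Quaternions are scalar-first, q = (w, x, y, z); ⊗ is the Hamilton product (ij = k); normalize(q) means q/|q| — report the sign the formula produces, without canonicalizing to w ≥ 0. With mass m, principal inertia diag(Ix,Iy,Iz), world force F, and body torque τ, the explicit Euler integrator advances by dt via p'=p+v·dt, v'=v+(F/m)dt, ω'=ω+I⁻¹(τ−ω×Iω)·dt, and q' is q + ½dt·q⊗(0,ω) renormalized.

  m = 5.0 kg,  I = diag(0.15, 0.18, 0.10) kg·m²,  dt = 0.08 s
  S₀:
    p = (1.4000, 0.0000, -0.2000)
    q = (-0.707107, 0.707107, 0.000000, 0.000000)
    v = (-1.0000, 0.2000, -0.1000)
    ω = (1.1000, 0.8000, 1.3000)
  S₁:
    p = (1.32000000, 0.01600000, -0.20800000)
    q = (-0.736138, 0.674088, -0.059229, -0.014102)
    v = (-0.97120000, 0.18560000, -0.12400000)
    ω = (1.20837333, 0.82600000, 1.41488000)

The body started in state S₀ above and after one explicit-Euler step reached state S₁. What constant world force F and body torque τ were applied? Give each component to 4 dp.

F = (1.8000, -0.9000, -1.5000)
τ = (0.1200, 0.1300, 0.1700)

Δv = v₁−v₀ = (0.02880000, -0.01440000, -0.02400000)
m·(v₁−v₀)/dt = (1.8000, -0.9000, -1.5000)
rate change Δω = (0.10837333, 0.02600000, 0.11488000)
gyro term ω₀×Iω₀ = (-0.0832, 0.0715, 0.0264)
I·α + gyro = (0.1200, 0.1300, 0.1700)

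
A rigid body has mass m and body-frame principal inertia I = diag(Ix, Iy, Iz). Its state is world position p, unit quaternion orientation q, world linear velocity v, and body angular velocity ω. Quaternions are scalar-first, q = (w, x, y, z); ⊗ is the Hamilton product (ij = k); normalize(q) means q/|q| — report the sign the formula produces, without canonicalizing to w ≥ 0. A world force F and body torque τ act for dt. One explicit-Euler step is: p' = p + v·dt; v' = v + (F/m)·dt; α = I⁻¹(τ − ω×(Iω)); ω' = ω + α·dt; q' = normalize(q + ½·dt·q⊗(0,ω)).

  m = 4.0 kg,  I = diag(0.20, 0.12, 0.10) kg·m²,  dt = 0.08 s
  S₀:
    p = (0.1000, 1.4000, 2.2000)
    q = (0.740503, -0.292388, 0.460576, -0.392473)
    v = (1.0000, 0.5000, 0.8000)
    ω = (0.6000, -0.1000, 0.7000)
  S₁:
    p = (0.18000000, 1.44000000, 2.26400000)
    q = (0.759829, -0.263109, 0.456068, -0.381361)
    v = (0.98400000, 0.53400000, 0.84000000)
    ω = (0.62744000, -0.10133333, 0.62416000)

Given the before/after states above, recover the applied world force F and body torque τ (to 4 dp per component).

Δv = v₁−v₀ = (-0.01600000, 0.03400000, 0.04000000)
m·(v₁−v₀)/dt = (-0.8000, 1.7000, 2.0000)
Δω = ω₁−ω₀ = (0.02744000, -0.00133333, -0.07584000)
ω₀×(Iω₀) = (0.0014, 0.0420, 0.0048)
τ = I·(Δω/dt) + ω₀×(Iω₀) = (0.0700, 0.0400, -0.0900)

F = (-0.8000, 1.7000, 2.0000)
τ = (0.0700, 0.0400, -0.0900)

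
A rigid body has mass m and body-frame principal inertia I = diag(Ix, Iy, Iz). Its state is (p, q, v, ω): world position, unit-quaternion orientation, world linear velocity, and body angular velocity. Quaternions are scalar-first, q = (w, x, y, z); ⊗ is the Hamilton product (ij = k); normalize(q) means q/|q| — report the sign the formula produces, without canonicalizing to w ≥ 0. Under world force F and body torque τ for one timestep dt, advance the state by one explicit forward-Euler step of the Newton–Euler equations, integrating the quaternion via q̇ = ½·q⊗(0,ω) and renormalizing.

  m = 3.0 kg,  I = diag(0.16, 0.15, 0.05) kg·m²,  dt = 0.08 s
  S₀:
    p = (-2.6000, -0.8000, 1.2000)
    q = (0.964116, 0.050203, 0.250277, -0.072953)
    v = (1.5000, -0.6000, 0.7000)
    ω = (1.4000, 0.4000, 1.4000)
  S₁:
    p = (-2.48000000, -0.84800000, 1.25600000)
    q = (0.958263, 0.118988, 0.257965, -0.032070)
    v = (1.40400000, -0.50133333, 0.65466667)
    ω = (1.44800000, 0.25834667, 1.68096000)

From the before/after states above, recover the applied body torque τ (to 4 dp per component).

ω₁ − ω₀ = (0.04800000, -0.14165333, 0.28096000)
gyro term ω₀×Iω₀ = (-0.0560, 0.2156, -0.0056)
applied torque τ = (0.0400, -0.0500, 0.1700)

τ = (0.0400, -0.0500, 0.1700)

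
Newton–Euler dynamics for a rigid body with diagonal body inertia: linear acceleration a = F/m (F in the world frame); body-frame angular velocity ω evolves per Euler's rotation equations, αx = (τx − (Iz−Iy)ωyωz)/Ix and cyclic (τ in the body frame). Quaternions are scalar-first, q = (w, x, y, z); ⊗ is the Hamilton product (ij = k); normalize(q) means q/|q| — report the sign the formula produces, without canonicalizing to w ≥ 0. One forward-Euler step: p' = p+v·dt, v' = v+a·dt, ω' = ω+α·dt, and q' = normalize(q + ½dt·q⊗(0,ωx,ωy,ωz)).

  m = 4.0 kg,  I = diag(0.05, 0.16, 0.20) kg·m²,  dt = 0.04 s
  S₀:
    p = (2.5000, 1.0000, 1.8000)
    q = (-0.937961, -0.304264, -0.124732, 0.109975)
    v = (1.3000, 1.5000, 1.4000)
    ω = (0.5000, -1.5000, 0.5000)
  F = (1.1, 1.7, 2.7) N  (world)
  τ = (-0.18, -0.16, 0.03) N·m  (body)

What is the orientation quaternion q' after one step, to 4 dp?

q' = (-0.9392, -0.3114, -0.0924, 0.1109)

2q̇ = q⊗(0,ω) = (-0.0899535, -0.3663840, 1.6140610, 0.0497815)
updated quaternion q' = (-0.9392, -0.3114, -0.0924, 0.1109)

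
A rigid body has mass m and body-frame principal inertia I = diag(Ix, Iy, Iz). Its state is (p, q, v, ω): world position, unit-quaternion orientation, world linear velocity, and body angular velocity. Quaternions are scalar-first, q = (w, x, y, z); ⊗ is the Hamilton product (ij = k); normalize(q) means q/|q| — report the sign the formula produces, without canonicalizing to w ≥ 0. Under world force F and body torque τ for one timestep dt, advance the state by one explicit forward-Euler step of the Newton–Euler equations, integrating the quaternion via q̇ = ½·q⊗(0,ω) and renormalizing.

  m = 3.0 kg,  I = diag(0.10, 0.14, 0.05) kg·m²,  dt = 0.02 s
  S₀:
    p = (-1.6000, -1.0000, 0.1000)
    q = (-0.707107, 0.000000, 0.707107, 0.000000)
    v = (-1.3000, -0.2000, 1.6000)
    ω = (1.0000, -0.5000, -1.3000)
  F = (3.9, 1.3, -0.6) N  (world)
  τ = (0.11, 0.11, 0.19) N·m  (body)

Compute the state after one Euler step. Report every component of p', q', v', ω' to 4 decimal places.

gyro term ω×Iω = (-0.0585, -0.0650, -0.0200)
(τ − ω×Iω)/I = (1.6850, 1.2500, 4.2000)
ω' = ω + α·dt = (1.0337, -0.4750, -1.2160)
q⊗(0,ω) = (0.3535535, -1.6263461, 0.3535535, 0.2121321)
q' = normalize(q + ½dt·q⊗(0,ω)) = (-0.7035, -0.0163, 0.7105, 0.0021)
a = F/m = (1.3000, 0.4333, -0.2000)
p + v·dt = (-1.6260, -1.0040, 0.1320)
v + (F/m)dt = (-1.2740, -0.1913, 1.5960)

p' = (-1.6260, -1.0040, 0.1320)
q' = (-0.7035, -0.0163, 0.7105, 0.0021)
v' = (-1.2740, -0.1913, 1.5960)
ω' = (1.0337, -0.4750, -1.2160)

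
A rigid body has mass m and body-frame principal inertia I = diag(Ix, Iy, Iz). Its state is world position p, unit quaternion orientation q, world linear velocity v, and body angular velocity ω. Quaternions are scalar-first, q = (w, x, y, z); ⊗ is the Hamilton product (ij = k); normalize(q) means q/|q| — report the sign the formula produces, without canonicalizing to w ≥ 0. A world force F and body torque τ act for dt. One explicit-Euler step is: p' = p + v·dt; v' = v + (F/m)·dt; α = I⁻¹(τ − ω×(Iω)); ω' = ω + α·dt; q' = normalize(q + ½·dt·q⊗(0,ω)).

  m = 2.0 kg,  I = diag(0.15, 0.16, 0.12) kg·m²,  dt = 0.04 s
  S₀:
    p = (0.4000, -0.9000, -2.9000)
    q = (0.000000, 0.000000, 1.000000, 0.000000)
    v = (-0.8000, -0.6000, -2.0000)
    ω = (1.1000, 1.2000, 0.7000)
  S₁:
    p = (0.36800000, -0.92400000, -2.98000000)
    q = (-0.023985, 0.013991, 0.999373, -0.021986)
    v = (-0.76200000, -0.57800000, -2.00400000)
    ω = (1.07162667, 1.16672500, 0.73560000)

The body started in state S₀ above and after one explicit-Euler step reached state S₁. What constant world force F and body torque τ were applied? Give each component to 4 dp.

F = (1.9000, 1.1000, -0.2000)
τ = (-0.1400, -0.1100, 0.1200)

velocity change Δv = (0.03800000, 0.02200000, -0.00400000)
m·(v₁−v₀)/dt = (1.9000, 1.1000, -0.2000)
ω₁ − ω₀ = (-0.02837333, -0.03327500, 0.03560000)
precession coupling = (-0.0336, 0.0231, 0.0132)
applied torque τ = (-0.1400, -0.1100, 0.1200)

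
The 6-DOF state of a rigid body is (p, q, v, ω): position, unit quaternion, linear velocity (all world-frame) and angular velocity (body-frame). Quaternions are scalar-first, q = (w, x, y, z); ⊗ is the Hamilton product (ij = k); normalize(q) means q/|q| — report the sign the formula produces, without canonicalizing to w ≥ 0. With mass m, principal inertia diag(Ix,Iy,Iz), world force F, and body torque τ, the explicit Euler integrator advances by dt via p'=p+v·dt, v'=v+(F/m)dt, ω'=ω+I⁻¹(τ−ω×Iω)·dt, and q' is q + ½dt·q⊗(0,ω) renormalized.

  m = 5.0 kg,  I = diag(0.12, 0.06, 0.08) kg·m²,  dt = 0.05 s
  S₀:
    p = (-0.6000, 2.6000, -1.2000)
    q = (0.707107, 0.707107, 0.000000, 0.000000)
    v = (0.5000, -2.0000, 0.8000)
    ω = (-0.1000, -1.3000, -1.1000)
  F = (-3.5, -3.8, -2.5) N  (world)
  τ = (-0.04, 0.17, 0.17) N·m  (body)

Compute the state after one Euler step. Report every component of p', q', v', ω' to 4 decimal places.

p' = (-0.5750, 2.5000, -1.1600)
q' = (0.7082, 0.7047, -0.0035, -0.0424)
v' = (0.4650, -2.0380, 0.7750)
ω' = (-0.1286, -1.1620, -0.9889)

a = F/m = (-0.7000, -0.7600, -0.5000)
p' = p + v·dt = (-0.5750, 2.5000, -1.1600)
v' = v + a·dt = (0.4650, -2.0380, 0.7750)
α = I⁻¹(τ − ω×Iω) = (-0.5717, 2.7600, 2.2225)
new body rate ω' = (-0.1286, -1.1620, -0.9889)
2q̇ = q⊗(0,ω) = (0.0707107, -0.0707107, -0.1414214, -1.6970568)
q + ½dt·q⊗(0,ω), renormalized = (0.7082, 0.7047, -0.0035, -0.0424)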